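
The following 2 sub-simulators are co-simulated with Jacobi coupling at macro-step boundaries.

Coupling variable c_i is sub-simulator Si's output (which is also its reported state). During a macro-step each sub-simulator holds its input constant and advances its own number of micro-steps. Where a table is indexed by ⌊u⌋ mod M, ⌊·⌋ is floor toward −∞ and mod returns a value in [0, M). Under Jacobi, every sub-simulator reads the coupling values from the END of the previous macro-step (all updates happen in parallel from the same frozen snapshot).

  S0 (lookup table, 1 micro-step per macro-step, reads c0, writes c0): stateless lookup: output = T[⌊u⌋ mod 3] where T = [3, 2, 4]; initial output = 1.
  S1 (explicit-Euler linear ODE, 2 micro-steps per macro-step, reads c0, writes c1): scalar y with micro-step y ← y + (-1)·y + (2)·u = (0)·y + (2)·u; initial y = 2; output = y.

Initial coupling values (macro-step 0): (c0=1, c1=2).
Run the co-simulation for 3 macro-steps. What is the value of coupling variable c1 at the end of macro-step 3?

macro 1: S0 reads c0=1 → after 1×micro: 2; S1 reads c0=1 → after 2×micro: 2 ⇒ (c0=2, c1=2)
macro 2: S0 reads c0=2 → after 1×micro: 4; S1 reads c0=2 → after 2×micro: 4 ⇒ (c0=4, c1=4)
macro 3: S0 reads c0=4 → after 1×micro: 2; S1 reads c0=4 → after 2×micro: 8 ⇒ (c0=2, c1=8)

c1 at macro-step 3 = 8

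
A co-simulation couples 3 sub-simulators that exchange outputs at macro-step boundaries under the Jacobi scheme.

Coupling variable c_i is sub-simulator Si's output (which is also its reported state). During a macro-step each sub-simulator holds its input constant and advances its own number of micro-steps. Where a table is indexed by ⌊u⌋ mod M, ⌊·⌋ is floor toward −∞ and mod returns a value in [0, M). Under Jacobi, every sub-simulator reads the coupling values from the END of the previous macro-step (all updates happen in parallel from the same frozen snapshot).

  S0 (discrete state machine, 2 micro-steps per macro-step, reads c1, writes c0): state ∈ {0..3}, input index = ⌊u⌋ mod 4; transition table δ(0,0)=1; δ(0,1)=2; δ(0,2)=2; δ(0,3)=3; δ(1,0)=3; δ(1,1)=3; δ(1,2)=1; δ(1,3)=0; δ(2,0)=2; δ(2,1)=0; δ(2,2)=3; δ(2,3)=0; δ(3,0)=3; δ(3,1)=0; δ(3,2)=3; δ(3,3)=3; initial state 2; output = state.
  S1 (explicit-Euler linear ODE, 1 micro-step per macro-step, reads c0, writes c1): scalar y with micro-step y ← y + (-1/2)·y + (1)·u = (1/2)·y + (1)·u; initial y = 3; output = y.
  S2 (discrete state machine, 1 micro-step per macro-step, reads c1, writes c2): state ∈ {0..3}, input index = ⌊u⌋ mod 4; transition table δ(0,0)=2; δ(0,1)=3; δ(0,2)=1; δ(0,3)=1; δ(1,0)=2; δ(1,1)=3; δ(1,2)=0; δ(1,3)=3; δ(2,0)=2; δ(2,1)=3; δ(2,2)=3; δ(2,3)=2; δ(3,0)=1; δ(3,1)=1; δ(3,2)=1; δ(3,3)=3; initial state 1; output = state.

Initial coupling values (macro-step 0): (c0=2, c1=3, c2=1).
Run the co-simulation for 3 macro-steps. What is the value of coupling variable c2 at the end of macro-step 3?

c2 at macro-step 3 = 1

macro 1: S0 reads c1=3 → after 2×micro: 3; S1 reads c0=2 → after 1×micro: 7/2; S2 reads c1=3 → after 1×micro: 3 ⇒ (c0=3, c1=7/2, c2=3)
macro 2: S0 reads c1=7/2 → after 2×micro: 3; S1 reads c0=3 → after 1×micro: 19/4; S2 reads c1=7/2 → after 1×micro: 3 ⇒ (c0=3, c1=19/4, c2=3)
macro 3: S0 reads c1=19/4 → after 2×micro: 3; S1 reads c0=3 → after 1×micro: 43/8; S2 reads c1=19/4 → after 1×micro: 1 ⇒ (c0=3, c1=43/8, c2=1)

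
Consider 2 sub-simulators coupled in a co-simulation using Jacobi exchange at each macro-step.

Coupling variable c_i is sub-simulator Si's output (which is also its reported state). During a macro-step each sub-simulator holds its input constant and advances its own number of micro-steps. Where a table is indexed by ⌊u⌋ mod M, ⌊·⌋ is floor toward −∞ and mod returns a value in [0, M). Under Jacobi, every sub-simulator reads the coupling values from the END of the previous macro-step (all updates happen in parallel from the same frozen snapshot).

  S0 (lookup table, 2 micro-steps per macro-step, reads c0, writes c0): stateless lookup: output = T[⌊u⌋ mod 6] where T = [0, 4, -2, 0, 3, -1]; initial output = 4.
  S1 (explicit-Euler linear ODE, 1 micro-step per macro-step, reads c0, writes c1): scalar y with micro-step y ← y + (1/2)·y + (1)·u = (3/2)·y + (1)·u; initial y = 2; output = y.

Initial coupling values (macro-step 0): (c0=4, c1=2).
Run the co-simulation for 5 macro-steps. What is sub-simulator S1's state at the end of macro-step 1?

macro 1: S0 reads c0=4 → after 2×micro: 3; S1 reads c0=4 → after 1×micro: 7 ⇒ (c0=3, c1=7)
macro 2: S0 reads c0=3 → after 2×micro: 0; S1 reads c0=3 → after 1×micro: 27/2 ⇒ (c0=0, c1=27/2)
macro 3: S0 reads c0=0 → after 2×micro: 0; S1 reads c0=0 → after 1×micro: 81/4 ⇒ (c0=0, c1=81/4)
macro 4: S0 reads c0=0 → after 2×micro: 0; S1 reads c0=0 → after 1×micro: 243/8 ⇒ (c0=0, c1=243/8)
macro 5: S0 reads c0=0 → after 2×micro: 0; S1 reads c0=0 → after 1×micro: 729/16 ⇒ (c0=0, c1=729/16)

S1 state at macro-step 1 = 7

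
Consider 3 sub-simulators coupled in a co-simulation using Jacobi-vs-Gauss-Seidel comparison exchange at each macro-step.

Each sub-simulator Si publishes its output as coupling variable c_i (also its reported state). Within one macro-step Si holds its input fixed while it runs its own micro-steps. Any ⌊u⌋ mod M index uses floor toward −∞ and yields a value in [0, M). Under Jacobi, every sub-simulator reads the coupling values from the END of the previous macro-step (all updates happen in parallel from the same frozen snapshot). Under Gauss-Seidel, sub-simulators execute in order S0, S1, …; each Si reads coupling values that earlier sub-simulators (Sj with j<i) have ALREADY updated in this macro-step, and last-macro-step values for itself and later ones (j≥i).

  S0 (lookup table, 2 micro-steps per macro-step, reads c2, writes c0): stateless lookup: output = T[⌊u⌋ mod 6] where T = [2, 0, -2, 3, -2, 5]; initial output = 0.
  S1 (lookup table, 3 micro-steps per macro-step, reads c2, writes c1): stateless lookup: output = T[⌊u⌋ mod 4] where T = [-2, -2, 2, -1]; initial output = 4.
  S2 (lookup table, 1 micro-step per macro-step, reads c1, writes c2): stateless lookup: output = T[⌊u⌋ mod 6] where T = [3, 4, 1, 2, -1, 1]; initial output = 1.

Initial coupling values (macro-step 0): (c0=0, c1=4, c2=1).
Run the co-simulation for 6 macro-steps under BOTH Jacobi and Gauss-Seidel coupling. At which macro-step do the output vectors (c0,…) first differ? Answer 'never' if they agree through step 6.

first divergence at macro-step: 2

[Jacobi] macro 1: S0 reads c2=1 → after 2×micro: 0; S1 reads c2=1 → after 3×micro: -2; S2 reads c1=4 → after 1×micro: -1 ⇒ (c0=0, c1=-2, c2=-1)
[Jacobi] macro 2: S0 reads c2=-1 → after 2×micro: 5; S1 reads c2=-1 → after 3×micro: -1; S2 reads c1=-2 → after 1×micro: -1 ⇒ (c0=5, c1=-1, c2=-1)
[Jacobi] macro 3: S0 reads c2=-1 → after 2×micro: 5; S1 reads c2=-1 → after 3×micro: -1; S2 reads c1=-1 → after 1×micro: 1 ⇒ (c0=5, c1=-1, c2=1)
[Jacobi] macro 4: S0 reads c2=1 → after 2×micro: 0; S1 reads c2=1 → after 3×micro: -2; S2 reads c1=-1 → after 1×micro: 1 ⇒ (c0=0, c1=-2, c2=1)
[Jacobi] macro 5: S0 reads c2=1 → after 2×micro: 0; S1 reads c2=1 → after 3×micro: -2; S2 reads c1=-2 → after 1×micro: -1 ⇒ (c0=0, c1=-2, c2=-1)
[Jacobi] macro 6: S0 reads c2=-1 → after 2×micro: 5; S1 reads c2=-1 → after 3×micro: -1; S2 reads c1=-2 → after 1×micro: -1 ⇒ (c0=5, c1=-1, c2=-1)
[Gauss-Seidel] macro 1: S0 reads c2=1 → after 2×micro: 0; S1 reads c2=1 → after 3×micro: -2; S2 reads c1=-2 → after 1×micro: -1 ⇒ (c0=0, c1=-2, c2=-1)
[Gauss-Seidel] macro 2: S0 reads c2=-1 → after 2×micro: 5; S1 reads c2=-1 → after 3×micro: -1; S2 reads c1=-1 → after 1×micro: 1 ⇒ (c0=5, c1=-1, c2=1)
[Gauss-Seidel] macro 3: S0 reads c2=1 → after 2×micro: 0; S1 reads c2=1 → after 3×micro: -2; S2 reads c1=-2 → after 1×micro: -1 ⇒ (c0=0, c1=-2, c2=-1)
[Gauss-Seidel] macro 4: S0 reads c2=-1 → after 2×micro: 5; S1 reads c2=-1 → after 3×micro: -1; S2 reads c1=-1 → after 1×micro: 1 ⇒ (c0=5, c1=-1, c2=1)
[Gauss-Seidel] macro 5: S0 reads c2=1 → after 2×micro: 0; S1 reads c2=1 → after 3×micro: -2; S2 reads c1=-2 → after 1×micro: -1 ⇒ (c0=0, c1=-2, c2=-1)
[Gauss-Seidel] macro 6: S0 reads c2=-1 → after 2×micro: 5; S1 reads c2=-1 → after 3×micro: -1; S2 reads c1=-1 → after 1×micro: 1 ⇒ (c0=5, c1=-1, c2=1)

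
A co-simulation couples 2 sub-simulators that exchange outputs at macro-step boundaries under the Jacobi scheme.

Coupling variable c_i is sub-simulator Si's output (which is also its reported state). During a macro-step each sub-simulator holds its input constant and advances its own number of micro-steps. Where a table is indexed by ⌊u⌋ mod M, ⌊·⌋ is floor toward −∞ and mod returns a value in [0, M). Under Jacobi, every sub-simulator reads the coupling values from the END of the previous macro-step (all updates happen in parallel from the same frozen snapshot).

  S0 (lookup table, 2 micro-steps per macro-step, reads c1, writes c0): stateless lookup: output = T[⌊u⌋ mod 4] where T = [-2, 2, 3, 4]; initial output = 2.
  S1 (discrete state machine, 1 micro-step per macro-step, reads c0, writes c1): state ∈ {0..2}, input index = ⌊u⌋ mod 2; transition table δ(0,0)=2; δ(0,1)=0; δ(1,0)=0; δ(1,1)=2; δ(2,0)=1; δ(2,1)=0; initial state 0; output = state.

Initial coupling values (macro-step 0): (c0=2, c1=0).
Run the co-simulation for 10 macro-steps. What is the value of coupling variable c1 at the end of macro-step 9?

c1 at macro-step 9 = 2

macro 1: S0 reads c1=0 → after 2×micro: -2; S1 reads c0=2 → after 1×micro: 2 ⇒ (c0=-2, c1=2)
macro 2: S0 reads c1=2 → after 2×micro: 3; S1 reads c0=-2 → after 1×micro: 1 ⇒ (c0=3, c1=1)
macro 3: S0 reads c1=1 → after 2×micro: 2; S1 reads c0=3 → after 1×micro: 2 ⇒ (c0=2, c1=2)
macro 4: S0 reads c1=2 → after 2×micro: 3; S1 reads c0=2 → after 1×micro: 1 ⇒ (c0=3, c1=1)
macro 5: S0 reads c1=1 → after 2×micro: 2; S1 reads c0=3 → after 1×micro: 2 ⇒ (c0=2, c1=2)
macro 6: S0 reads c1=2 → after 2×micro: 3; S1 reads c0=2 → after 1×micro: 1 ⇒ (c0=3, c1=1)
macro 7: S0 reads c1=1 → after 2×micro: 2; S1 reads c0=3 → after 1×micro: 2 ⇒ (c0=2, c1=2)
macro 8: S0 reads c1=2 → after 2×micro: 3; S1 reads c0=2 → after 1×micro: 1 ⇒ (c0=3, c1=1)
macro 9: S0 reads c1=1 → after 2×micro: 2; S1 reads c0=3 → after 1×micro: 2 ⇒ (c0=2, c1=2)
macro 10: S0 reads c1=2 → after 2×micro: 3; S1 reads c0=2 → after 1×micro: 1 ⇒ (c0=3, c1=1)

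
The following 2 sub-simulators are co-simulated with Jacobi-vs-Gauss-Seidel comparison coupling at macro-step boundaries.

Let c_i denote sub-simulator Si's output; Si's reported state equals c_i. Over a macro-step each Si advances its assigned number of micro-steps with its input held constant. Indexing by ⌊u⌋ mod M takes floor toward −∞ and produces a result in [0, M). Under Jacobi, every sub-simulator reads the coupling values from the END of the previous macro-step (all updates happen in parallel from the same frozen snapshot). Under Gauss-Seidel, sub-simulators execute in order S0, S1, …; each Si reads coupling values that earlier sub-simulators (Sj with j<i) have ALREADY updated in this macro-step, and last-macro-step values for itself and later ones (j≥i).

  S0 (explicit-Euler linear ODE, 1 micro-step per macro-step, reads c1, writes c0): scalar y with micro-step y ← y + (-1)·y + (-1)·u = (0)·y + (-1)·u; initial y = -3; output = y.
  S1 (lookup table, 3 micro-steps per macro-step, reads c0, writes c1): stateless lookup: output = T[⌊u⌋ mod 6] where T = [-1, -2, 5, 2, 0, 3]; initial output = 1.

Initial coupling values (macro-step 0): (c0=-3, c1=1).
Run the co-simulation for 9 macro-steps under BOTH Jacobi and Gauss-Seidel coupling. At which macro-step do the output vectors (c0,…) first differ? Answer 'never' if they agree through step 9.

first divergence at macro-step: 1

[Jacobi] macro 1: S0 reads c1=1 → after 1×micro: -1; S1 reads c0=-3 → after 3×micro: 2 ⇒ (c0=-1, c1=2)
[Jacobi] macro 2: S0 reads c1=2 → after 1×micro: -2; S1 reads c0=-1 → after 3×micro: 3 ⇒ (c0=-2, c1=3)
[Jacobi] macro 3: S0 reads c1=3 → after 1×micro: -3; S1 reads c0=-2 → after 3×micro: 0 ⇒ (c0=-3, c1=0)
[Jacobi] macro 4: S0 reads c1=0 → after 1×micro: 0; S1 reads c0=-3 → after 3×micro: 2 ⇒ (c0=0, c1=2)
[Jacobi] macro 5: S0 reads c1=2 → after 1×micro: -2; S1 reads c0=0 → after 3×micro: -1 ⇒ (c0=-2, c1=-1)
[Jacobi] macro 6: S0 reads c1=-1 → after 1×micro: 1; S1 reads c0=-2 → after 3×micro: 0 ⇒ (c0=1, c1=0)
[Jacobi] macro 7: S0 reads c1=0 → after 1×micro: 0; S1 reads c0=1 → after 3×micro: -2 ⇒ (c0=0, c1=-2)
[Jacobi] macro 8: S0 reads c1=-2 → after 1×micro: 2; S1 reads c0=0 → after 3×micro: -1 ⇒ (c0=2, c1=-1)
[Jacobi] macro 9: S0 reads c1=-1 → after 1×micro: 1; S1 reads c0=2 → after 3×micro: 5 ⇒ (c0=1, c1=5)
[Gauss-Seidel] macro 1: S0 reads c1=1 → after 1×micro: -1; S1 reads c0=-1 → after 3×micro: 3 ⇒ (c0=-1, c1=3)
[Gauss-Seidel] macro 2: S0 reads c1=3 → after 1×micro: -3; S1 reads c0=-3 → after 3×micro: 2 ⇒ (c0=-3, c1=2)
[Gauss-Seidel] macro 3: S0 reads c1=2 → after 1×micro: -2; S1 reads c0=-2 → after 3×micro: 0 ⇒ (c0=-2, c1=0)
[Gauss-Seidel] macro 4: S0 reads c1=0 → after 1×micro: 0; S1 reads c0=0 → after 3×micro: -1 ⇒ (c0=0, c1=-1)
[Gauss-Seidel] macro 5: S0 reads c1=-1 → after 1×micro: 1; S1 reads c0=1 → after 3×micro: -2 ⇒ (c0=1, c1=-2)
[Gauss-Seidel] macro 6: S0 reads c1=-2 → after 1×micro: 2; S1 reads c0=2 → after 3×micro: 5 ⇒ (c0=2, c1=5)
[Gauss-Seidel] macro 7: S0 reads c1=5 → after 1×micro: -5; S1 reads c0=-5 → after 3×micro: -2 ⇒ (c0=-5, c1=-2)
[Gauss-Seidel] macro 8: S0 reads c1=-2 → after 1×micro: 2; S1 reads c0=2 → after 3×micro: 5 ⇒ (c0=2, c1=5)
[Gauss-Seidel] macro 9: S0 reads c1=5 → after 1×micro: -5; S1 reads c0=-5 → after 3×micro: -2 ⇒ (c0=-5, c1=-2)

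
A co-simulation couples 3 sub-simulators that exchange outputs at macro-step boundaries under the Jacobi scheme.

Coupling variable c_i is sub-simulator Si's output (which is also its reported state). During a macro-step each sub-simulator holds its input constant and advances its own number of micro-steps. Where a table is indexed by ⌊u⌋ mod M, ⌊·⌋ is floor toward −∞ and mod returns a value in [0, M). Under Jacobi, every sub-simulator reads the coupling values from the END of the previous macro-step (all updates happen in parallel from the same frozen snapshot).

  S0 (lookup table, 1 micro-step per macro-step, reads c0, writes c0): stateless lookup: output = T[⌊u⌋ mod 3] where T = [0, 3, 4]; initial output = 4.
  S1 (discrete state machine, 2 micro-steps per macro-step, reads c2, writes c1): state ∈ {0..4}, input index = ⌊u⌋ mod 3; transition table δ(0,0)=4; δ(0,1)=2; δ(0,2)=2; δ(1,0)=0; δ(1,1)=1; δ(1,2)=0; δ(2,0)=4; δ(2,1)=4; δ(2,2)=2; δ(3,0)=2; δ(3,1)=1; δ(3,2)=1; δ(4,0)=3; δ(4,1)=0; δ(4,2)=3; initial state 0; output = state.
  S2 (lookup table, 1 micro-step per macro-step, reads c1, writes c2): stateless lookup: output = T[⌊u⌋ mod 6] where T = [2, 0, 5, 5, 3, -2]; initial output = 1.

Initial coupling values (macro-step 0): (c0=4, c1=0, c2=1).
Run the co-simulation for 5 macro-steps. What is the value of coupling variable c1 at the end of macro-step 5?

c1 at macro-step 5 = 3

macro 1: S0 reads c0=4 → after 1×micro: 3; S1 reads c2=1 → after 2×micro: 4; S2 reads c1=0 → after 1×micro: 2 ⇒ (c0=3, c1=4, c2=2)
macro 2: S0 reads c0=3 → after 1×micro: 0; S1 reads c2=2 → after 2×micro: 1; S2 reads c1=4 → after 1×micro: 3 ⇒ (c0=0, c1=1, c2=3)
macro 3: S0 reads c0=0 → after 1×micro: 0; S1 reads c2=3 → after 2×micro: 4; S2 reads c1=1 → after 1×micro: 0 ⇒ (c0=0, c1=4, c2=0)
macro 4: S0 reads c0=0 → after 1×micro: 0; S1 reads c2=0 → after 2×micro: 2; S2 reads c1=4 → after 1×micro: 3 ⇒ (c0=0, c1=2, c2=3)
macro 5: S0 reads c0=0 → after 1×micro: 0; S1 reads c2=3 → after 2×micro: 3; S2 reads c1=2 → after 1×micro: 5 ⇒ (c0=0, c1=3, c2=5)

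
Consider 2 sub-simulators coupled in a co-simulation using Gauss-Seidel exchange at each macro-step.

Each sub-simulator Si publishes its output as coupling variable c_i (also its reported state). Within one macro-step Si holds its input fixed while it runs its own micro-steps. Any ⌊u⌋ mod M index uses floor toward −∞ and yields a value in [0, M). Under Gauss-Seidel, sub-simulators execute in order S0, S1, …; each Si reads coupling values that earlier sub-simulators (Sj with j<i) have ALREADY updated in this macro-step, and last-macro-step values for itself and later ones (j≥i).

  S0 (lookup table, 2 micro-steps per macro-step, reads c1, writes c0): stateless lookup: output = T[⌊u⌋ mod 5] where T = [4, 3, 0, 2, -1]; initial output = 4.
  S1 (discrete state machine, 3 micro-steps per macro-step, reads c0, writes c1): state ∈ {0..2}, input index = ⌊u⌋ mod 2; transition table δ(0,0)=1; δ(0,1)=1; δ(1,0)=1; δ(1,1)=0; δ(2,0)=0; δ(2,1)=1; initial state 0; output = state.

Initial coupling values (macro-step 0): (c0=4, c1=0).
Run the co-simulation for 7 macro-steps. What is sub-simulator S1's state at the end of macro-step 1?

macro 1: S0 reads c1=0 → after 2×micro: 4; S1 reads c0=4 → after 3×micro: 1 ⇒ (c0=4, c1=1)
macro 2: S0 reads c1=1 → after 2×micro: 3; S1 reads c0=3 → after 3×micro: 0 ⇒ (c0=3, c1=0)
macro 3: S0 reads c1=0 → after 2×micro: 4; S1 reads c0=4 → after 3×micro: 1 ⇒ (c0=4, c1=1)
macro 4: S0 reads c1=1 → after 2×micro: 3; S1 reads c0=3 → after 3×micro: 0 ⇒ (c0=3, c1=0)
macro 5: S0 reads c1=0 → after 2×micro: 4; S1 reads c0=4 → after 3×micro: 1 ⇒ (c0=4, c1=1)
macro 6: S0 reads c1=1 → after 2×micro: 3; S1 reads c0=3 → after 3×micro: 0 ⇒ (c0=3, c1=0)
macro 7: S0 reads c1=0 → after 2×micro: 4; S1 reads c0=4 → after 3×micro: 1 ⇒ (c0=4, c1=1)

S1 state at macro-step 1 = 1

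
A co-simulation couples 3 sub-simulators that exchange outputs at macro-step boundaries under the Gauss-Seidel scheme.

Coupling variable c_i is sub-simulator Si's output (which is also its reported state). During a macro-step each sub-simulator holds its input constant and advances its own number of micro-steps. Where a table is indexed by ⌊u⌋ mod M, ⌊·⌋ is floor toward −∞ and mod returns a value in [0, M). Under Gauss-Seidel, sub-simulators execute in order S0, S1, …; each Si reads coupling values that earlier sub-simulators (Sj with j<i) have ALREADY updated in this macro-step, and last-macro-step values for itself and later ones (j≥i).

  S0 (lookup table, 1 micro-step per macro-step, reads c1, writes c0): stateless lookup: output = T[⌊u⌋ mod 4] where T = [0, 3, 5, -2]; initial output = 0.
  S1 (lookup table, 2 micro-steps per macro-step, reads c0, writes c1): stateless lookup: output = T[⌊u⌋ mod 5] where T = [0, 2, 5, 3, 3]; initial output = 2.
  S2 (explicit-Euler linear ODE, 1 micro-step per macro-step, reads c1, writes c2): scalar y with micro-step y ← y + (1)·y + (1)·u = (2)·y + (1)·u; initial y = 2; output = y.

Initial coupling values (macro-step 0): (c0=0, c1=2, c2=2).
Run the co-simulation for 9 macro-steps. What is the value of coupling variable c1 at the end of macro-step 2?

c1 at macro-step 2 = 0

macro 1: S0 reads c1=2 → after 1×micro: 5; S1 reads c0=5 → after 2×micro: 0; S2 reads c1=0 → after 1×micro: 4 ⇒ (c0=5, c1=0, c2=4)
macro 2: S0 reads c1=0 → after 1×micro: 0; S1 reads c0=0 → after 2×micro: 0; S2 reads c1=0 → after 1×micro: 8 ⇒ (c0=0, c1=0, c2=8)
macro 3: S0 reads c1=0 → after 1×micro: 0; S1 reads c0=0 → after 2×micro: 0; S2 reads c1=0 → after 1×micro: 16 ⇒ (c0=0, c1=0, c2=16)
macro 4: S0 reads c1=0 → after 1×micro: 0; S1 reads c0=0 → after 2×micro: 0; S2 reads c1=0 → after 1×micro: 32 ⇒ (c0=0, c1=0, c2=32)
macro 5: S0 reads c1=0 → after 1×micro: 0; S1 reads c0=0 → after 2×micro: 0; S2 reads c1=0 → after 1×micro: 64 ⇒ (c0=0, c1=0, c2=64)
macro 6: S0 reads c1=0 → after 1×micro: 0; S1 reads c0=0 → after 2×micro: 0; S2 reads c1=0 → after 1×micro: 128 ⇒ (c0=0, c1=0, c2=128)
macro 7: S0 reads c1=0 → after 1×micro: 0; S1 reads c0=0 → after 2×micro: 0; S2 reads c1=0 → after 1×micro: 256 ⇒ (c0=0, c1=0, c2=256)
macro 8: S0 reads c1=0 → after 1×micro: 0; S1 reads c0=0 → after 2×micro: 0; S2 reads c1=0 → after 1×micro: 512 ⇒ (c0=0, c1=0, c2=512)
macro 9: S0 reads c1=0 → after 1×micro: 0; S1 reads c0=0 → after 2×micro: 0; S2 reads c1=0 → after 1×micro: 1024 ⇒ (c0=0, c1=0, c2=1024)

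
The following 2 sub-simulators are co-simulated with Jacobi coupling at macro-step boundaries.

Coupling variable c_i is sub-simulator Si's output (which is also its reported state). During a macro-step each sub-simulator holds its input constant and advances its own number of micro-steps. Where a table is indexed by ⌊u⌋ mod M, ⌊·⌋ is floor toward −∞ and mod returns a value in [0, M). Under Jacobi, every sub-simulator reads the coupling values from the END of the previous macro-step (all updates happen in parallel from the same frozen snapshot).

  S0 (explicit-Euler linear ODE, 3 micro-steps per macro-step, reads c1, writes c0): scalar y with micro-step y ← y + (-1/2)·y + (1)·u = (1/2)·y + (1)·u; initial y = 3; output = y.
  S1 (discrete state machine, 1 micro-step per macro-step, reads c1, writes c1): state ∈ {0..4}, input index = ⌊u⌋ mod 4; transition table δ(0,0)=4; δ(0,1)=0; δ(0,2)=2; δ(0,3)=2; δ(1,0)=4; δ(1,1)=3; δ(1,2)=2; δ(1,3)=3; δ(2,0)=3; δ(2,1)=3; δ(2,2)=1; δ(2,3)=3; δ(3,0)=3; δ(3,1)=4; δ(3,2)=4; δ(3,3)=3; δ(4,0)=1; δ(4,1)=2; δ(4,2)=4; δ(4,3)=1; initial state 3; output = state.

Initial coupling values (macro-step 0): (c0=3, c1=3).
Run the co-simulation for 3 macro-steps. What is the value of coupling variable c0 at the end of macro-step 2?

macro 1: S0 reads c1=3 → after 3×micro: 45/8; S1 reads c1=3 → after 1×micro: 3 ⇒ (c0=45/8, c1=3)
macro 2: S0 reads c1=3 → after 3×micro: 381/64; S1 reads c1=3 → after 1×micro: 3 ⇒ (c0=381/64, c1=3)
macro 3: S0 reads c1=3 → after 3×micro: 3069/512; S1 reads c1=3 → after 1×micro: 3 ⇒ (c0=3069/512, c1=3)

c0 at macro-step 2 = 381/64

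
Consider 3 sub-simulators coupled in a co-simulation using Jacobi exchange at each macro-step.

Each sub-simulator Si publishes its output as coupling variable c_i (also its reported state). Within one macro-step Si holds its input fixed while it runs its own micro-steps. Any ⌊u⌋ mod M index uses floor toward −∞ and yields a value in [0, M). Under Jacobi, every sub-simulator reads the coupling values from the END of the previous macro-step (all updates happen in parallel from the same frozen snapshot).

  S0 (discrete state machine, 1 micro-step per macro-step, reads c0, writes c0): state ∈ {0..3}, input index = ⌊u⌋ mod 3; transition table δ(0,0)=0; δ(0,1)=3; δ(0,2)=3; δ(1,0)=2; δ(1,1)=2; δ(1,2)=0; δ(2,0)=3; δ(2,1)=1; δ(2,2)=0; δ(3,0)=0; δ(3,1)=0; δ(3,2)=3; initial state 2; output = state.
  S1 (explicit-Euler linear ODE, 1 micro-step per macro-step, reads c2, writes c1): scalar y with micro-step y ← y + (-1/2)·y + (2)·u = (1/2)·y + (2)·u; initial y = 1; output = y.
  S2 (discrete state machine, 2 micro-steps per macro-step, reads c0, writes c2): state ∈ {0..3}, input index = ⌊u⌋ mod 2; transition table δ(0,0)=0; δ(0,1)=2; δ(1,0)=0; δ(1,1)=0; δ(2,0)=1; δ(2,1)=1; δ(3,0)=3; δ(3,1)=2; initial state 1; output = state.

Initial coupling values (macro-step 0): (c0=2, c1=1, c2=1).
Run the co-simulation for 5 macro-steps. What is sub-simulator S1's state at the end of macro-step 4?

macro 1: S0 reads c0=2 → after 1×micro: 0; S1 reads c2=1 → after 1×micro: 5/2; S2 reads c0=2 → after 2×micro: 0 ⇒ (c0=0, c1=5/2, c2=0)
macro 2: S0 reads c0=0 → after 1×micro: 0; S1 reads c2=0 → after 1×micro: 5/4; S2 reads c0=0 → after 2×micro: 0 ⇒ (c0=0, c1=5/4, c2=0)
macro 3: S0 reads c0=0 → after 1×micro: 0; S1 reads c2=0 → after 1×micro: 5/8; S2 reads c0=0 → after 2×micro: 0 ⇒ (c0=0, c1=5/8, c2=0)
macro 4: S0 reads c0=0 → after 1×micro: 0; S1 reads c2=0 → after 1×micro: 5/16; S2 reads c0=0 → after 2×micro: 0 ⇒ (c0=0, c1=5/16, c2=0)
macro 5: S0 reads c0=0 → after 1×micro: 0; S1 reads c2=0 → after 1×micro: 5/32; S2 reads c0=0 → after 2×micro: 0 ⇒ (c0=0, c1=5/32, c2=0)

S1 state at macro-step 4 = 5/16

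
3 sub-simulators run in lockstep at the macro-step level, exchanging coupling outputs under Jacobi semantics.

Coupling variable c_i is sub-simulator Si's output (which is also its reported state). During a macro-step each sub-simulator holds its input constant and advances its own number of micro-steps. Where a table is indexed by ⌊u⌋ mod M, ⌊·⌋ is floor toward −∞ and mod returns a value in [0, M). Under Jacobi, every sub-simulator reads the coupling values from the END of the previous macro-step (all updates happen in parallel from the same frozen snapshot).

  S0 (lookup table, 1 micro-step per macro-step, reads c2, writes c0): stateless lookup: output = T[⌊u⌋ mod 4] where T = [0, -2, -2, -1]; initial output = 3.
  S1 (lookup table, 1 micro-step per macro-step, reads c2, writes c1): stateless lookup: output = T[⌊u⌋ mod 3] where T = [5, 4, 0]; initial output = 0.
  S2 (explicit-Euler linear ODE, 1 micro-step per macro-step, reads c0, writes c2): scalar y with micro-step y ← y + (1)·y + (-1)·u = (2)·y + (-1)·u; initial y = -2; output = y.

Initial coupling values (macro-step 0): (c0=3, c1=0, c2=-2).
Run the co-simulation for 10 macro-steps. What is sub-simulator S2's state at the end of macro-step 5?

S2 state at macro-step 5 = -86

macro 1: S0 reads c2=-2 → after 1×micro: -2; S1 reads c2=-2 → after 1×micro: 4; S2 reads c0=3 → after 1×micro: -7 ⇒ (c0=-2, c1=4, c2=-7)
macro 2: S0 reads c2=-7 → after 1×micro: -2; S1 reads c2=-7 → after 1×micro: 0; S2 reads c0=-2 → after 1×micro: -12 ⇒ (c0=-2, c1=0, c2=-12)
macro 3: S0 reads c2=-12 → after 1×micro: 0; S1 reads c2=-12 → after 1×micro: 5; S2 reads c0=-2 → after 1×micro: -22 ⇒ (c0=0, c1=5, c2=-22)
macro 4: S0 reads c2=-22 → after 1×micro: -2; S1 reads c2=-22 → after 1×micro: 0; S2 reads c0=0 → after 1×micro: -44 ⇒ (c0=-2, c1=0, c2=-44)
macro 5: S0 reads c2=-44 → after 1×micro: 0; S1 reads c2=-44 → after 1×micro: 4; S2 reads c0=-2 → after 1×micro: -86 ⇒ (c0=0, c1=4, c2=-86)
macro 6: S0 reads c2=-86 → after 1×micro: -2; S1 reads c2=-86 → after 1×micro: 4; S2 reads c0=0 → after 1×micro: -172 ⇒ (c0=-2, c1=4, c2=-172)
macro 7: S0 reads c2=-172 → after 1×micro: 0; S1 reads c2=-172 → after 1×micro: 0; S2 reads c0=-2 → after 1×micro: -342 ⇒ (c0=0, c1=0, c2=-342)
macro 8: S0 reads c2=-342 → after 1×micro: -2; S1 reads c2=-342 → after 1×micro: 5; S2 reads c0=0 → after 1×micro: -684 ⇒ (c0=-2, c1=5, c2=-684)
macro 9: S0 reads c2=-684 → after 1×micro: 0; S1 reads c2=-684 → after 1×micro: 5; S2 reads c0=-2 → after 1×micro: -1366 ⇒ (c0=0, c1=5, c2=-1366)
macro 10: S0 reads c2=-1366 → after 1×micro: -2; S1 reads c2=-1366 → after 1×micro: 0; S2 reads c0=0 → after 1×micro: -2732 ⇒ (c0=-2, c1=0, c2=-2732)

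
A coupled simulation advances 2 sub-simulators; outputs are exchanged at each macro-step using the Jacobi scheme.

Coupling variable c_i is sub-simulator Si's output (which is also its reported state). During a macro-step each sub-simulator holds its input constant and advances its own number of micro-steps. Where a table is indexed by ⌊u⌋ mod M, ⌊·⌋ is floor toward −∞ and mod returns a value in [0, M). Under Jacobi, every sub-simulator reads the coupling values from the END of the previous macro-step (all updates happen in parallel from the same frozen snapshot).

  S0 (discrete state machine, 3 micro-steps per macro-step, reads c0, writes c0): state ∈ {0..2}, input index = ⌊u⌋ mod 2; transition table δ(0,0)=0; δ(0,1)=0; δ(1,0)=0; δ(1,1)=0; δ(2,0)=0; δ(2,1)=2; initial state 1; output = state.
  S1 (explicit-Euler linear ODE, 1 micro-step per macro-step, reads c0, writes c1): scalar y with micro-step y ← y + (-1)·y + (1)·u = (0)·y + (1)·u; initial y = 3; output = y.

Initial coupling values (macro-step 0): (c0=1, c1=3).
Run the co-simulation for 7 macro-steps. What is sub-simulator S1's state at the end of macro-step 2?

macro 1: S0 reads c0=1 → after 3×micro: 0; S1 reads c0=1 → after 1×micro: 1 ⇒ (c0=0, c1=1)
macro 2: S0 reads c0=0 → after 3×micro: 0; S1 reads c0=0 → after 1×micro: 0 ⇒ (c0=0, c1=0)
macro 3: S0 reads c0=0 → after 3×micro: 0; S1 reads c0=0 → after 1×micro: 0 ⇒ (c0=0, c1=0)
macro 4: S0 reads c0=0 → after 3×micro: 0; S1 reads c0=0 → after 1×micro: 0 ⇒ (c0=0, c1=0)
macro 5: S0 reads c0=0 → after 3×micro: 0; S1 reads c0=0 → after 1×micro: 0 ⇒ (c0=0, c1=0)
macro 6: S0 reads c0=0 → after 3×micro: 0; S1 reads c0=0 → after 1×micro: 0 ⇒ (c0=0, c1=0)
macro 7: S0 reads c0=0 → after 3×micro: 0; S1 reads c0=0 → after 1×micro: 0 ⇒ (c0=0, c1=0)

S1 state at macro-step 2 = 0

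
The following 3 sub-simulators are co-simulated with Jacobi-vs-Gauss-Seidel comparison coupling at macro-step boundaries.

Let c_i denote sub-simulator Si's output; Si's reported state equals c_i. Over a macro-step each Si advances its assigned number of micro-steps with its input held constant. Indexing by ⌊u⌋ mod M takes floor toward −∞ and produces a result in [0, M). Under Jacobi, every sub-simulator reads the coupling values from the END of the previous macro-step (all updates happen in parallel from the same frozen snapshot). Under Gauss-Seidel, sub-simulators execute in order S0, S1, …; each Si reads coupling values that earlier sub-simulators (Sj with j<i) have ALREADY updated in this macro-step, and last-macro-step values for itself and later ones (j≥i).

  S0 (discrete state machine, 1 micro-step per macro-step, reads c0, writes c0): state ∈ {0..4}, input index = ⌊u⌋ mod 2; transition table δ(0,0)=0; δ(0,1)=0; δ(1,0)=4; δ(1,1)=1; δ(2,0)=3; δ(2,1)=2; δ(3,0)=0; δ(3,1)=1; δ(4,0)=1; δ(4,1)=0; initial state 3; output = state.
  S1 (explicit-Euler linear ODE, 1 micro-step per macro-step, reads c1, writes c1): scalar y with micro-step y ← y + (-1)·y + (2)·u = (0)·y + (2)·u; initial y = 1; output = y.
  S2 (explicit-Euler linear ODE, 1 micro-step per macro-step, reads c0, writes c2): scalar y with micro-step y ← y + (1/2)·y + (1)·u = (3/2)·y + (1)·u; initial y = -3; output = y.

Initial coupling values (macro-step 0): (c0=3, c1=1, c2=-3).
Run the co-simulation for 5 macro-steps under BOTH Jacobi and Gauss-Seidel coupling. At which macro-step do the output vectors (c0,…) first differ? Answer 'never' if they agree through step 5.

[Jacobi] macro 1: S0 reads c0=3 → after 1×micro: 1; S1 reads c1=1 → after 1×micro: 2; S2 reads c0=3 → after 1×micro: -3/2 ⇒ (c0=1, c1=2, c2=-3/2)
[Jacobi] macro 2: S0 reads c0=1 → after 1×micro: 1; S1 reads c1=2 → after 1×micro: 4; S2 reads c0=1 → after 1×micro: -5/4 ⇒ (c0=1, c1=4, c2=-5/4)
[Jacobi] macro 3: S0 reads c0=1 → after 1×micro: 1; S1 reads c1=4 → after 1×micro: 8; S2 reads c0=1 → after 1×micro: -7/8 ⇒ (c0=1, c1=8, c2=-7/8)
[Jacobi] macro 4: S0 reads c0=1 → after 1×micro: 1; S1 reads c1=8 → after 1×micro: 16; S2 reads c0=1 → after 1×micro: -5/16 ⇒ (c0=1, c1=16, c2=-5/16)
[Jacobi] macro 5: S0 reads c0=1 → after 1×micro: 1; S1 reads c1=16 → after 1×micro: 32; S2 reads c0=1 → after 1×micro: 17/32 ⇒ (c0=1, c1=32, c2=17/32)
[Gauss-Seidel] macro 1: S0 reads c0=3 → after 1×micro: 1; S1 reads c1=1 → after 1×micro: 2; S2 reads c0=1 → after 1×micro: -7/2 ⇒ (c0=1, c1=2, c2=-7/2)
[Gauss-Seidel] macro 2: S0 reads c0=1 → after 1×micro: 1; S1 reads c1=2 → after 1×micro: 4; S2 reads c0=1 → after 1×micro: -17/4 ⇒ (c0=1, c1=4, c2=-17/4)
[Gauss-Seidel] macro 3: S0 reads c0=1 → after 1×micro: 1; S1 reads c1=4 → after 1×micro: 8; S2 reads c0=1 → after 1×micro: -43/8 ⇒ (c0=1, c1=8, c2=-43/8)
[Gauss-Seidel] macro 4: S0 reads c0=1 → after 1×micro: 1; S1 reads c1=8 → after 1×micro: 16; S2 reads c0=1 → after 1×micro: -113/16 ⇒ (c0=1, c1=16, c2=-113/16)
[Gauss-Seidel] macro 5: S0 reads c0=1 → after 1×micro: 1; S1 reads c1=16 → after 1×micro: 32; S2 reads c0=1 → after 1×micro: -307/32 ⇒ (c0=1, c1=32, c2=-307/32)

first divergence at macro-step: 1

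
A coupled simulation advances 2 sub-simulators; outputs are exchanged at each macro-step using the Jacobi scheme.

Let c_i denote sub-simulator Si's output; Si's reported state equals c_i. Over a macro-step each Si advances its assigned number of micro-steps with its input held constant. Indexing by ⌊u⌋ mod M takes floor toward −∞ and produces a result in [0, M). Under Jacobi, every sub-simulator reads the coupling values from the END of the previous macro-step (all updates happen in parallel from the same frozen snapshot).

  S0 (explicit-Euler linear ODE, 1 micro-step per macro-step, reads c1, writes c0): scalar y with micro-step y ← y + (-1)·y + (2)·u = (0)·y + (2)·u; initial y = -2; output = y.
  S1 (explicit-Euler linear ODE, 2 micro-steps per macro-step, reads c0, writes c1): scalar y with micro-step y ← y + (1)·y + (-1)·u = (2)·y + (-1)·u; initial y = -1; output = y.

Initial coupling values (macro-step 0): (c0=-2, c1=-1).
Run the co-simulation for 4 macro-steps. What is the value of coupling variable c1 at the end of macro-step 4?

c1 at macro-step 4 = 92

macro 1: S0 reads c1=-1 → after 1×micro: -2; S1 reads c0=-2 → after 2×micro: 2 ⇒ (c0=-2, c1=2)
macro 2: S0 reads c1=2 → after 1×micro: 4; S1 reads c0=-2 → after 2×micro: 14 ⇒ (c0=4, c1=14)
macro 3: S0 reads c1=14 → after 1×micro: 28; S1 reads c0=4 → after 2×micro: 44 ⇒ (c0=28, c1=44)
macro 4: S0 reads c1=44 → after 1×micro: 88; S1 reads c0=28 → after 2×micro: 92 ⇒ (c0=88, c1=92)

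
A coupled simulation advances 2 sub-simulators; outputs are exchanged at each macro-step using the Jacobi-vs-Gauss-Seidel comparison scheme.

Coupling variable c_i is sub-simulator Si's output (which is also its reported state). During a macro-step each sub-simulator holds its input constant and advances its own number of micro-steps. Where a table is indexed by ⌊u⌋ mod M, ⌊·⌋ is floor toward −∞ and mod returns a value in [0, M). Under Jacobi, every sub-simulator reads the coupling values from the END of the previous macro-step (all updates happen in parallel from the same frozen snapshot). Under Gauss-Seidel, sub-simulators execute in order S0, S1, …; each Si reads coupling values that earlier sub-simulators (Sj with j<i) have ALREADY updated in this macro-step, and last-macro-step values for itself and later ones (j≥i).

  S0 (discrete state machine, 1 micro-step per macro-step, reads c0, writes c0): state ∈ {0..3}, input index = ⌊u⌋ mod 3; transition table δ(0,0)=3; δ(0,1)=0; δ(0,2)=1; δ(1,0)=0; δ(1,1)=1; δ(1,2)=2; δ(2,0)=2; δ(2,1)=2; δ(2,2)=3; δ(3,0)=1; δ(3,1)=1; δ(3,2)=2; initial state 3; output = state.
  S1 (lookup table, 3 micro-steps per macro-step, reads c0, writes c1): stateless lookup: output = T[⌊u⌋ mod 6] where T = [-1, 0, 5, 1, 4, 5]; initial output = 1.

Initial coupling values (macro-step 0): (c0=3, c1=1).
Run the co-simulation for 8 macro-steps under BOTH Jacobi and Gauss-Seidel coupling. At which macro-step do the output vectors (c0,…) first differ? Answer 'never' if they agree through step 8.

[Jacobi] macro 1: S0 reads c0=3 → after 1×micro: 1; S1 reads c0=3 → after 3×micro: 1 ⇒ (c0=1, c1=1)
[Jacobi] macro 2: S0 reads c0=1 → after 1×micro: 1; S1 reads c0=1 → after 3×micro: 0 ⇒ (c0=1, c1=0)
[Jacobi] macro 3: S0 reads c0=1 → after 1×micro: 1; S1 reads c0=1 → after 3×micro: 0 ⇒ (c0=1, c1=0)
[Jacobi] macro 4: S0 reads c0=1 → after 1×micro: 1; S1 reads c0=1 → after 3×micro: 0 ⇒ (c0=1, c1=0)
[Jacobi] macro 5: S0 reads c0=1 → after 1×micro: 1; S1 reads c0=1 → after 3×micro: 0 ⇒ (c0=1, c1=0)
[Jacobi] macro 6: S0 reads c0=1 → after 1×micro: 1; S1 reads c0=1 → after 3×micro: 0 ⇒ (c0=1, c1=0)
[Jacobi] macro 7: S0 reads c0=1 → after 1×micro: 1; S1 reads c0=1 → after 3×micro: 0 ⇒ (c0=1, c1=0)
[Jacobi] macro 8: S0 reads c0=1 → after 1×micro: 1; S1 reads c0=1 → after 3×micro: 0 ⇒ (c0=1, c1=0)
[Gauss-Seidel] macro 1: S0 reads c0=3 → after 1×micro: 1; S1 reads c0=1 → after 3×micro: 0 ⇒ (c0=1, c1=0)
[Gauss-Seidel] macro 2: S0 reads c0=1 → after 1×micro: 1; S1 reads c0=1 → after 3×micro: 0 ⇒ (c0=1, c1=0)
[Gauss-Seidel] macro 3: S0 reads c0=1 → after 1×micro: 1; S1 reads c0=1 → after 3×micro: 0 ⇒ (c0=1, c1=0)
[Gauss-Seidel] macro 4: S0 reads c0=1 → after 1×micro: 1; S1 reads c0=1 → after 3×micro: 0 ⇒ (c0=1, c1=0)
[Gauss-Seidel] macro 5: S0 reads c0=1 → after 1×micro: 1; S1 reads c0=1 → after 3×micro: 0 ⇒ (c0=1, c1=0)
[Gauss-Seidel] macro 6: S0 reads c0=1 → after 1×micro: 1; S1 reads c0=1 → after 3×micro: 0 ⇒ (c0=1, c1=0)
[Gauss-Seidel] macro 7: S0 reads c0=1 → after 1×micro: 1; S1 reads c0=1 → after 3×micro: 0 ⇒ (c0=1, c1=0)
[Gauss-Seidel] macro 8: S0 reads c0=1 → after 1×micro: 1; S1 reads c0=1 → after 3×micro: 0 ⇒ (c0=1, c1=0)

first divergence at macro-step: 1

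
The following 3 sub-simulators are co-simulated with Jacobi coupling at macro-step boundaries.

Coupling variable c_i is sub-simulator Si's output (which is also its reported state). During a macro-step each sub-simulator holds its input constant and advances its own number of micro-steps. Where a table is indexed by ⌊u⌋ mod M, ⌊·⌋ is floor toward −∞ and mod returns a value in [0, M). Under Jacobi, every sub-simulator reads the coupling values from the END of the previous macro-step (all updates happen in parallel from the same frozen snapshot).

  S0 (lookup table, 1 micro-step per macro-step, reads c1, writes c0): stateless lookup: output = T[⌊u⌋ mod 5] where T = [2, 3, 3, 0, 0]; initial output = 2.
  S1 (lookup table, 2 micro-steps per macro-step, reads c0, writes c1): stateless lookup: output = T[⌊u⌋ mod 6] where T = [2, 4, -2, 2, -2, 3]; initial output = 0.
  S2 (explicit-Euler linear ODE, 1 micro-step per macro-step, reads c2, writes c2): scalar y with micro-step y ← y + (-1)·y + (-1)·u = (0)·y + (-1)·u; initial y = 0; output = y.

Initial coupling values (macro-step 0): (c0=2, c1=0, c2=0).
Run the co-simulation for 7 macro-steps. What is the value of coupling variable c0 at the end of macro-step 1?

macro 1: S0 reads c1=0 → after 1×micro: 2; S1 reads c0=2 → after 2×micro: -2; S2 reads c2=0 → after 1×micro: 0 ⇒ (c0=2, c1=-2, c2=0)
macro 2: S0 reads c1=-2 → after 1×micro: 0; S1 reads c0=2 → after 2×micro: -2; S2 reads c2=0 → after 1×micro: 0 ⇒ (c0=0, c1=-2, c2=0)
macro 3: S0 reads c1=-2 → after 1×micro: 0; S1 reads c0=0 → after 2×micro: 2; S2 reads c2=0 → after 1×micro: 0 ⇒ (c0=0, c1=2, c2=0)
macro 4: S0 reads c1=2 → after 1×micro: 3; S1 reads c0=0 → after 2×micro: 2; S2 reads c2=0 → after 1×micro: 0 ⇒ (c0=3, c1=2, c2=0)
macro 5: S0 reads c1=2 → after 1×micro: 3; S1 reads c0=3 → after 2×micro: 2; S2 reads c2=0 → after 1×micro: 0 ⇒ (c0=3, c1=2, c2=0)
macro 6: S0 reads c1=2 → after 1×micro: 3; S1 reads c0=3 → after 2×micro: 2; S2 reads c2=0 → after 1×micro: 0 ⇒ (c0=3, c1=2, c2=0)
macro 7: S0 reads c1=2 → after 1×micro: 3; S1 reads c0=3 → after 2×micro: 2; S2 reads c2=0 → after 1×micro: 0 ⇒ (c0=3, c1=2, c2=0)

c0 at macro-step 1 = 2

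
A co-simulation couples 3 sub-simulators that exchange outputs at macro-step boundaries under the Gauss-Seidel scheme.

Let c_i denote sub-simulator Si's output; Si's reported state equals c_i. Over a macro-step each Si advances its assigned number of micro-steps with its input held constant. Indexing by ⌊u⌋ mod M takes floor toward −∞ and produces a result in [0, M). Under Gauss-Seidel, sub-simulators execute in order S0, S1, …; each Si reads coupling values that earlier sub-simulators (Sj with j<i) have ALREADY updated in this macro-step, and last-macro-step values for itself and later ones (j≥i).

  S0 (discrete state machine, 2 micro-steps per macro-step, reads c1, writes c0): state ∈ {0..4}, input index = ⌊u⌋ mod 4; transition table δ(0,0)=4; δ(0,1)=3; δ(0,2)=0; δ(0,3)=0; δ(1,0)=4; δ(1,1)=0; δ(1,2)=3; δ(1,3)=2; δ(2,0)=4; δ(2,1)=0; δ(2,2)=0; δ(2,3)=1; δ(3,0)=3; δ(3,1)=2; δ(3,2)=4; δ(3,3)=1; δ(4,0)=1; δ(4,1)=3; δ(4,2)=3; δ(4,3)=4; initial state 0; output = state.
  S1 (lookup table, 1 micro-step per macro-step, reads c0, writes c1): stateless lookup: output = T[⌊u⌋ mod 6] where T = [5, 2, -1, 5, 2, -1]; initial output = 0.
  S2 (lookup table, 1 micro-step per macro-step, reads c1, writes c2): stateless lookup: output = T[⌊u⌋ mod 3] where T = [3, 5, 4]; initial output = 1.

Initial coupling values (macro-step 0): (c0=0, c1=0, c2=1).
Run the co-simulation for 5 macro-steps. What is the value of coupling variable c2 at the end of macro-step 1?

c2 at macro-step 1 = 4

macro 1: S0 reads c1=0 → after 2×micro: 1; S1 reads c0=1 → after 1×micro: 2; S2 reads c1=2 → after 1×micro: 4 ⇒ (c0=1, c1=2, c2=4)
macro 2: S0 reads c1=2 → after 2×micro: 4; S1 reads c0=4 → after 1×micro: 2; S2 reads c1=2 → after 1×micro: 4 ⇒ (c0=4, c1=2, c2=4)
macro 3: S0 reads c1=2 → after 2×micro: 4; S1 reads c0=4 → after 1×micro: 2; S2 reads c1=2 → after 1×micro: 4 ⇒ (c0=4, c1=2, c2=4)
macro 4: S0 reads c1=2 → after 2×micro: 4; S1 reads c0=4 → after 1×micro: 2; S2 reads c1=2 → after 1×micro: 4 ⇒ (c0=4, c1=2, c2=4)
macro 5: S0 reads c1=2 → after 2×micro: 4; S1 reads c0=4 → after 1×micro: 2; S2 reads c1=2 → after 1×micro: 4 ⇒ (c0=4, c1=2, c2=4)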